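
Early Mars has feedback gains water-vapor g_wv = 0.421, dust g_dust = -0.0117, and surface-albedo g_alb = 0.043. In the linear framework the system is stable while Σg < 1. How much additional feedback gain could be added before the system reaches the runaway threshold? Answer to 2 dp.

0.55

Current total gain = 0.421 − 0.0117 + 0.043 = 0.4523.
Margin to runaway = 1 − 0.4523 = 0.55.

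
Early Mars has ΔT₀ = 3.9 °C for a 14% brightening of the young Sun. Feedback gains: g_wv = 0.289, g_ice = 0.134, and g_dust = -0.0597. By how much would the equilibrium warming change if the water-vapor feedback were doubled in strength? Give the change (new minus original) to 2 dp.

Original: g = 0.3633, ΔT = 3.9/(1−0.3633) = 6.1253 °C.
With doubled water-vapor: g' = 0.6523, ΔT' = 3.9/(1−0.6523) = 11.2166 °C.
Change = 11.2166 − 6.1253 = 5.09 °C.

5.09 °C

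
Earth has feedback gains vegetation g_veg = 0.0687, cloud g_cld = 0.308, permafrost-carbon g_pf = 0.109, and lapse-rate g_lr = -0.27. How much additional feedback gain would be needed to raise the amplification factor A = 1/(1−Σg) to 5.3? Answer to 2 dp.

Current total gain = 0.2157.
Target gain for A = 5.3: g* = 1 − 1/5.3 = 0.8113.
Additional gain needed = 0.8113 − 0.2157 = 0.60.

0.60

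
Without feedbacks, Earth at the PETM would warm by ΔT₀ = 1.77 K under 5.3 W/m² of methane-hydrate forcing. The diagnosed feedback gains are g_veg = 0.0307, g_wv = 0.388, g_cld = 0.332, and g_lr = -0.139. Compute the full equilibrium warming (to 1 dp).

Total gain g = 0.0307 + 0.388 + 0.332 − 0.139 = 0.6117.
Amplification A = 1/(1 − 0.6117) = 2.575.
ΔT = 1.77 × 2.575 = 4.6 K.

4.6 K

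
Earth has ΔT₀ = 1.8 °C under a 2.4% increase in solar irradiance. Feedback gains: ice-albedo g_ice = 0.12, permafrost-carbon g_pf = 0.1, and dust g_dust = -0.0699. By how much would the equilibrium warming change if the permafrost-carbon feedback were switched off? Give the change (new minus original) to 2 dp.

-0.22 °C

Original: g = 0.1501, ΔT = 1.8/(1−0.1501) = 2.1179 °C.
Without permafrost-carbon: g' = 0.0501, ΔT' = 1.8/(1−0.0501) = 1.8949 °C.
Change = 1.8949 − 2.1179 = -0.22 °C.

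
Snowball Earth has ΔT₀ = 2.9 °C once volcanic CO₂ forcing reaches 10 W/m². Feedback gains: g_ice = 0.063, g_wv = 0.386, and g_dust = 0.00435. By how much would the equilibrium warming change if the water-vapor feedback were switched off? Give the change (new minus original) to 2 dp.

-2.20 °C

Original: g = 0.45335, ΔT = 2.9/(1−0.45335) = 5.3050 °C.
Without water-vapor: g' = 0.06735, ΔT' = 2.9/(1−0.06735) = 3.1094 °C.
Change = 3.1094 − 5.3050 = -2.20 °C.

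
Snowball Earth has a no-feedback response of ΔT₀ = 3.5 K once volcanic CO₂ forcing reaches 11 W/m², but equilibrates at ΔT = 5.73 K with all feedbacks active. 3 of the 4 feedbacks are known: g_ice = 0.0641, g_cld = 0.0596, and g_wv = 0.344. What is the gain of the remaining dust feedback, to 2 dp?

Amplification A = ΔT/ΔT₀ = 5.73/3.5 = 1.637.
Total gain g = 1 − 1/A = 1 − 1/1.637 = 0.3891.
Known gains sum to 0.0641 + 0.0596 + 0.344 = 0.4677.
g_dust = 0.3891 − 0.4677 = -0.08.

-0.08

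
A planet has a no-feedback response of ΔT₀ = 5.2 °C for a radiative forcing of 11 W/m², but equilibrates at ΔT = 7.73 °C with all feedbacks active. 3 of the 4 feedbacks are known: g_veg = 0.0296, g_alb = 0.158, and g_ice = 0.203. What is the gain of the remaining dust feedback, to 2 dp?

-0.06

Amplification A = ΔT/ΔT₀ = 7.73/5.2 = 1.487.
Total gain g = 1 − 1/A = 1 − 1/1.487 = 0.3275.
Known gains sum to 0.0296 + 0.158 + 0.203 = 0.3906.
g_dust = 0.3275 − 0.3906 = -0.06.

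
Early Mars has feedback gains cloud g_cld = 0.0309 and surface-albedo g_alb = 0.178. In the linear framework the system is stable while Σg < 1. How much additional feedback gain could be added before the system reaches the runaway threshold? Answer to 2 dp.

Current total gain = 0.0309 + 0.178 = 0.2089.
Margin to runaway = 1 − 0.2089 = 0.79.

0.79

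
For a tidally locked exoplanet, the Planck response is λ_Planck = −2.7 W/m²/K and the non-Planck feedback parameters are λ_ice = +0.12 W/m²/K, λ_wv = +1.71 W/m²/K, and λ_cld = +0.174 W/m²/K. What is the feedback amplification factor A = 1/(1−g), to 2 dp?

Convert to gains: g_ice = 0.12/2.7 = 0.04444; g_wv = 1.71/2.7 = 0.6333; g_cld = 0.174/2.7 = 0.06444.
Total gain g = 0.74218.
A = 1/(1 − 0.74218) = 3.88.

3.88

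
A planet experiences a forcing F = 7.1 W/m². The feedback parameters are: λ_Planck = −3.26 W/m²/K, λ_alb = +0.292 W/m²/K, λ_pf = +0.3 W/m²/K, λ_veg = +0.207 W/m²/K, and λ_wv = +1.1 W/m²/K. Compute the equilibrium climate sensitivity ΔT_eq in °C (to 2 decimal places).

5.22 °C

Net feedback parameter λ = (−3.26) + (+0.292) + (+0.3) + (+0.207) + (+1.1) = -1.361 W/m²/K.
ΔT = −F/λ = −7.1/(-1.361) = 5.22 °C.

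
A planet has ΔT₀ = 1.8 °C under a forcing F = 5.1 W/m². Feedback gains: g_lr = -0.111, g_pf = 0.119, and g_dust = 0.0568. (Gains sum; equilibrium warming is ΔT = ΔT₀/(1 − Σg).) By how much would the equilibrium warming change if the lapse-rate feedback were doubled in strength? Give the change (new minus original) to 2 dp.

-0.20 °C

Original: g = 0.0648, ΔT = 1.8/(1−0.0648) = 1.9247 °C.
With doubled lapse-rate: g' = -0.0462, ΔT' = 1.8/(1+0.0462) = 1.7205 °C.
Change = 1.7205 − 1.9247 = -0.20 °C.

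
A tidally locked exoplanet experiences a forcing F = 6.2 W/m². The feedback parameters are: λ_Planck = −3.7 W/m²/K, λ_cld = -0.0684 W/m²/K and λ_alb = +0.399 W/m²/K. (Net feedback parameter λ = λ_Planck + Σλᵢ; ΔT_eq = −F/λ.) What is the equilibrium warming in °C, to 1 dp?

Net feedback parameter λ = (−3.7) + (-0.0684) + (+0.399) = -3.3694 W/m²/K.
ΔT = −F/λ = −6.2/(-3.3694) = 1.8 °C.

1.8 °C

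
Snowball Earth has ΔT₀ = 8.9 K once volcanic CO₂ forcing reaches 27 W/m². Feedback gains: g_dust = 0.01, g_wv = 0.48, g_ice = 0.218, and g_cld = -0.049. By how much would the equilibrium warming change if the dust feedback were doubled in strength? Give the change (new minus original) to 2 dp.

Original: g = 0.659, ΔT = 8.9/(1−0.659) = 26.0997 K.
With doubled dust: g' = 0.669, ΔT' = 8.9/(1−0.669) = 26.8882 K.
Change = 26.8882 − 26.0997 = 0.79 K.

0.79 K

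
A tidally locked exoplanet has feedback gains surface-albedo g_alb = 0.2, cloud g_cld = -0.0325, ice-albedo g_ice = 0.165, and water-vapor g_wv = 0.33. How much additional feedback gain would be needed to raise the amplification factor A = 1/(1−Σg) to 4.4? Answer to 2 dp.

0.11

Current total gain = 0.6625.
Target gain for A = 4.4: g* = 1 − 1/4.4 = 0.7727.
Additional gain needed = 0.7727 − 0.6625 = 0.11.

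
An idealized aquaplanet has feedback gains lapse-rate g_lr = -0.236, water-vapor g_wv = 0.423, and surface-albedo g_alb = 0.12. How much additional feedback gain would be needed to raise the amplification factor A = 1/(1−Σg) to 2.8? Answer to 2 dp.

Current total gain = 0.307.
Target gain for A = 2.8: g* = 1 − 1/2.8 = 0.6429.
Additional gain needed = 0.6429 − 0.307 = 0.34.

0.34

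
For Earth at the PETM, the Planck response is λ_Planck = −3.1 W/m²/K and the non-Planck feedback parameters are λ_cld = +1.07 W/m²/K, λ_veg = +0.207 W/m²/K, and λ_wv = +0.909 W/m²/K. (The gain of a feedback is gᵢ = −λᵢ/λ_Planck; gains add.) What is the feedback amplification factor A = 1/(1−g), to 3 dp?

Convert to gains: g_cld = 1.07/3.1 = 0.3452; g_veg = 0.207/3.1 = 0.06677; g_wv = 0.909/3.1 = 0.2932.
Total gain g = 0.70517.
A = 1/(1 − 0.70517) = 3.392.

3.392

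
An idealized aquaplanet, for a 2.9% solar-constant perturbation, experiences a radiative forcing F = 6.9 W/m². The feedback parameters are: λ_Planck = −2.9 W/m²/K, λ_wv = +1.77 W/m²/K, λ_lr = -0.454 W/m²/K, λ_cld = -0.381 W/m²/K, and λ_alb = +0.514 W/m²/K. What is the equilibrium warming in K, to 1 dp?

4.8 K

Net feedback parameter λ = (−2.9) + (+1.77) + (-0.454) + (-0.381) + (+0.514) = -1.451 W/m²/K.
ΔT = −F/λ = −6.9/(-1.451) = 4.8 K.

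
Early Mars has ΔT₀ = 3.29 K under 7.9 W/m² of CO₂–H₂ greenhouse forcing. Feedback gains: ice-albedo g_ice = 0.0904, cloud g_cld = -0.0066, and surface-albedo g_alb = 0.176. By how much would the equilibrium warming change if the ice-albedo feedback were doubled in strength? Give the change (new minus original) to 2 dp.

0.62 K

Original: g = 0.2598, ΔT = 3.29/(1−0.2598) = 4.4447 K.
With doubled ice-albedo: g' = 0.3502, ΔT' = 3.29/(1−0.3502) = 5.0631 K.
Change = 5.0631 − 4.4447 = 0.62 K.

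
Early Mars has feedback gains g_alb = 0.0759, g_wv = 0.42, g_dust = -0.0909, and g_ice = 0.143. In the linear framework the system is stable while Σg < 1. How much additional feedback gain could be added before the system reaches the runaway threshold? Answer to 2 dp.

0.45

Current total gain = 0.0759 + 0.42 − 0.0909 + 0.143 = 0.548.
Margin to runaway = 1 − 0.548 = 0.45.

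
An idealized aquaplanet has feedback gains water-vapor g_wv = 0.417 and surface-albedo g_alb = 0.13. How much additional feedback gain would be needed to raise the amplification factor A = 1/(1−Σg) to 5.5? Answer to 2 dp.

0.27

Current total gain = 0.547.
Target gain for A = 5.5: g* = 1 − 1/5.5 = 0.8182.
Additional gain needed = 0.8182 − 0.547 = 0.27.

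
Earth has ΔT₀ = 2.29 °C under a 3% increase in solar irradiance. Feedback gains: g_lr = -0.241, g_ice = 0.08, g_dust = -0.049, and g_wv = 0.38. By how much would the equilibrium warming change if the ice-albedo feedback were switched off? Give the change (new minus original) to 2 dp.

Original: g = 0.17, ΔT = 2.29/(1−0.17) = 2.7590 °C.
Without ice-albedo: g' = 0.09, ΔT' = 2.29/(1−0.09) = 2.5165 °C.
Change = 2.5165 − 2.7590 = -0.24 °C.

-0.24 °C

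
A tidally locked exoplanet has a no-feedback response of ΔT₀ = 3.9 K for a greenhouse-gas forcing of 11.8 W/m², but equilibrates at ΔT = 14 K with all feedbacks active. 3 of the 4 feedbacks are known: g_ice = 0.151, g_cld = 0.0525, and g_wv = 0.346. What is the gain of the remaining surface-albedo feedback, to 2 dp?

0.17

Amplification A = ΔT/ΔT₀ = 14/3.9 = 3.59.
Total gain g = 1 − 1/A = 1 − 1/3.59 = 0.7214.
Known gains sum to 0.151 + 0.0525 + 0.346 = 0.5495.
g_alb = 0.7214 − 0.5495 = 0.17.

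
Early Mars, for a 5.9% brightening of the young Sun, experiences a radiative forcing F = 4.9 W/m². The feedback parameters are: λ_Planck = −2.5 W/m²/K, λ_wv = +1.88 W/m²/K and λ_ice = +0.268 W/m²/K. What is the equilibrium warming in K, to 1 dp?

13.9 K

Net feedback parameter λ = (−2.5) + (+1.88) + (+0.268) = -0.352 W/m²/K.
ΔT = −F/λ = −4.9/(-0.352) = 13.9 K.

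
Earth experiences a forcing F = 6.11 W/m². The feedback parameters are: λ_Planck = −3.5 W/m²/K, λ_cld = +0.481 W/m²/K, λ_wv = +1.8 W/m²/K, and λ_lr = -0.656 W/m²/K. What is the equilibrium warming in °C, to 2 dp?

3.26 °C

Net feedback parameter λ = (−3.5) + (+0.481) + (+1.8) + (-0.656) = -1.875 W/m²/K.
ΔT = −F/λ = −6.11/(-1.875) = 3.26 °C.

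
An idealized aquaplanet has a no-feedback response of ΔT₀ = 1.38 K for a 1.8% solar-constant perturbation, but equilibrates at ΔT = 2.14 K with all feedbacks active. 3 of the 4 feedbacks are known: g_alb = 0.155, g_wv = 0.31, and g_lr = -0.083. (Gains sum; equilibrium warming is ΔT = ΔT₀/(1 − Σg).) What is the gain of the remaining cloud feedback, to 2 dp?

-0.03

Amplification A = ΔT/ΔT₀ = 2.14/1.38 = 1.551.
Total gain g = 1 − 1/A = 1 − 1/1.551 = 0.3553.
Known gains sum to 0.155 + 0.31 − 0.083 = 0.382.
g_cld = 0.3553 − 0.382 = -0.03.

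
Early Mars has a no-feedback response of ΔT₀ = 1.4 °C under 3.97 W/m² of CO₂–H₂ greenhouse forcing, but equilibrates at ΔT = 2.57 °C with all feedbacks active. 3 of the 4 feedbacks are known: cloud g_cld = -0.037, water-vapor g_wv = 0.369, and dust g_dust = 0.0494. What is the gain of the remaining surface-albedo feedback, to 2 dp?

0.07

Amplification A = ΔT/ΔT₀ = 2.57/1.4 = 1.836.
Total gain g = 1 − 1/A = 1 − 1/1.836 = 0.4553.
Known gains sum to -0.037 + 0.369 + 0.0494 = 0.3814.
g_alb = 0.4553 − 0.3814 = 0.07.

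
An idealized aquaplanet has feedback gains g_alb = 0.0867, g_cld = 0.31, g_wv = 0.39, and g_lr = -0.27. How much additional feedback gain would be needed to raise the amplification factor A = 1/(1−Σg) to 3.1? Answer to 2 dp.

Current total gain = 0.5167.
Target gain for A = 3.1: g* = 1 − 1/3.1 = 0.6774.
Additional gain needed = 0.6774 − 0.5167 = 0.16.

0.16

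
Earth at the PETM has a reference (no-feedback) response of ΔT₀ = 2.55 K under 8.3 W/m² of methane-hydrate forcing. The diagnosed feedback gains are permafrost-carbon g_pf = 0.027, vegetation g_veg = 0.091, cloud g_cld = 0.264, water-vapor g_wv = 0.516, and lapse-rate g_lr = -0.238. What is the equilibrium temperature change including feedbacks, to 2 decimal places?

7.50 K

Total gain g = 0.027 + 0.091 + 0.264 + 0.516 − 0.238 = 0.66.
Amplification A = 1/(1 − 0.66) = 2.941.
ΔT = 2.55 × 2.941 = 7.50 K.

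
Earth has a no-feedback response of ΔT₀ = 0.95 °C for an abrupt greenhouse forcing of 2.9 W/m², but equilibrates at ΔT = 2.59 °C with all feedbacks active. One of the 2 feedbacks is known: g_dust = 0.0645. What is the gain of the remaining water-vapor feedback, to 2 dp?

Amplification A = ΔT/ΔT₀ = 2.59/0.95 = 2.726.
Total gain g = 1 − 1/A = 1 − 1/2.726 = 0.6332.
The known gain is 0.0645.
g_wv = 0.6332 − 0.0645 = 0.57.

0.57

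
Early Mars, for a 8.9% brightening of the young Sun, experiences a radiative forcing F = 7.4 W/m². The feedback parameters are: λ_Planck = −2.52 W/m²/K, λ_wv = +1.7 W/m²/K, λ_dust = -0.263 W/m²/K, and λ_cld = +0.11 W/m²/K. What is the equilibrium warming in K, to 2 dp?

Net feedback parameter λ = (−2.52) + (+1.7) + (-0.263) + (+0.11) = -0.973 W/m²/K.
ΔT = −F/λ = −7.4/(-0.973) = 7.61 K.

7.61 K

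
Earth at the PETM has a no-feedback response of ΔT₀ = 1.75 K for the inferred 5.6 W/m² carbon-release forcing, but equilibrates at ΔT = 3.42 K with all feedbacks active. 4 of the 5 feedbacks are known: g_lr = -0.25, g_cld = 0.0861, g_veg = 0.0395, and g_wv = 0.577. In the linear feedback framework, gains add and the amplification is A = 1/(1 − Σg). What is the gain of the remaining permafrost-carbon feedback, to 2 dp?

0.04

Amplification A = ΔT/ΔT₀ = 3.42/1.75 = 1.954.
Total gain g = 1 − 1/A = 1 − 1/1.954 = 0.4882.
Known gains sum to -0.25 + 0.0861 + 0.0395 + 0.577 = 0.4526.
g_pf = 0.4882 − 0.4526 = 0.04.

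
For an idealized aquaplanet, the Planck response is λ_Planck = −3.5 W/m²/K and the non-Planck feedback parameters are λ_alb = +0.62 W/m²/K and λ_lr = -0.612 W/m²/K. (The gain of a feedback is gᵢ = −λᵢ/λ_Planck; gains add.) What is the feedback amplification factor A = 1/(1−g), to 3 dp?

Convert to gains: g_alb = 0.62/3.5 = 0.1771; g_lr = -0.612/3.5 = -0.1749.
Total gain g = 0.0022.
A = 1/(1 − 0.0022) = 1.002.

1.002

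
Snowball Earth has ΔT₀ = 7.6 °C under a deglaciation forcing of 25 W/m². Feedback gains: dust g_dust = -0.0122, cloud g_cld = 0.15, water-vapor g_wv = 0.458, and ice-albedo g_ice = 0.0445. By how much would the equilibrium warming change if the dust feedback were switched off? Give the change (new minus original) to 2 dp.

0.74 °C

Original: g = 0.6403, ΔT = 7.6/(1−0.6403) = 21.1287 °C.
Without dust: g' = 0.6525, ΔT' = 7.6/(1−0.6525) = 21.8705 °C.
Change = 21.8705 − 21.1287 = 0.74 °C.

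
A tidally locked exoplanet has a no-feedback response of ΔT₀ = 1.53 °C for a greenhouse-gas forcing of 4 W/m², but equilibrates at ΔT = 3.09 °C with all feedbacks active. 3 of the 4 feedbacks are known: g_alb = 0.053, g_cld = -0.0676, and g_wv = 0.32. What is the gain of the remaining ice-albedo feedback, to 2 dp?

0.20

Amplification A = ΔT/ΔT₀ = 3.09/1.53 = 2.02.
Total gain g = 1 − 1/A = 1 − 1/2.02 = 0.505.
Known gains sum to 0.053 − 0.0676 + 0.32 = 0.3054.
g_ice = 0.505 − 0.3054 = 0.20.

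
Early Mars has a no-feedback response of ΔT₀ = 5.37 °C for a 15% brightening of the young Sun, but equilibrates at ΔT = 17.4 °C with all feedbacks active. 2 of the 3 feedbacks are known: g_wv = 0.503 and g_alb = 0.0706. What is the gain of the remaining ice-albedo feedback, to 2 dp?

0.12

Amplification A = ΔT/ΔT₀ = 17.4/5.37 = 3.24.
Total gain g = 1 − 1/A = 1 − 1/3.24 = 0.6914.
Known gains sum to 0.503 + 0.0706 = 0.5736.
g_ice = 0.6914 − 0.5736 = 0.12.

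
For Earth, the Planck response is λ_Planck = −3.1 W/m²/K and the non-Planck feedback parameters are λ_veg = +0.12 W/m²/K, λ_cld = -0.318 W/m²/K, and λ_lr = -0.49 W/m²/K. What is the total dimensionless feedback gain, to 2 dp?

-0.22

Convert to gains: g_veg = 0.12/3.1 = 0.03871; g_cld = -0.318/3.1 = -0.1026; g_lr = -0.49/3.1 = -0.1581.
Total gain g = -0.22199.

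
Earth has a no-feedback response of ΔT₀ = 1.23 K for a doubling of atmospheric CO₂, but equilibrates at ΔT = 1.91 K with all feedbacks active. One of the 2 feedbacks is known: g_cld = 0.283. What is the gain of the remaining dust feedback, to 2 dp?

0.07

Amplification A = ΔT/ΔT₀ = 1.91/1.23 = 1.553.
Total gain g = 1 − 1/A = 1 − 1/1.553 = 0.3561.
The known gain is 0.283.
g_dust = 0.3561 − 0.283 = 0.07.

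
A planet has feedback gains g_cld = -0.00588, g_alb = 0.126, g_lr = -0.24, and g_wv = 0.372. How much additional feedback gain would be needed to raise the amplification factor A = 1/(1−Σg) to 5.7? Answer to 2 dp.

0.57

Current total gain = 0.25212.
Target gain for A = 5.7: g* = 1 − 1/5.7 = 0.8246.
Additional gain needed = 0.8246 − 0.25212 = 0.57.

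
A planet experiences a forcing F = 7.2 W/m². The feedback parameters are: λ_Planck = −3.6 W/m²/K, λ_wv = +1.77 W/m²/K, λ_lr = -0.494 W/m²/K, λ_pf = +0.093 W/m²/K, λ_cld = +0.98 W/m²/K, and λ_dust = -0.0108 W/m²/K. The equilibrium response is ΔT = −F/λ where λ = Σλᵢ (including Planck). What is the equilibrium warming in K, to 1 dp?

Net feedback parameter λ = (−3.6) + (+1.77) + (-0.494) + (+0.093) + (+0.98) + (-0.0108) = -1.2618 W/m²/K.
ΔT = −F/λ = −7.2/(-1.2618) = 5.7 K.

5.7 K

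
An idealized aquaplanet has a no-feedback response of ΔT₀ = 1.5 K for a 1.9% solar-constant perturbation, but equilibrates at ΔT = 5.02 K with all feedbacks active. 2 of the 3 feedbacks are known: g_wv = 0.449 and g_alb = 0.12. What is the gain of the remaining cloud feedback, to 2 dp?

Amplification A = ΔT/ΔT₀ = 5.02/1.5 = 3.347.
Total gain g = 1 − 1/A = 1 − 1/3.347 = 0.7012.
Known gains sum to 0.449 + 0.12 = 0.569.
g_cld = 0.7012 − 0.569 = 0.13.

0.13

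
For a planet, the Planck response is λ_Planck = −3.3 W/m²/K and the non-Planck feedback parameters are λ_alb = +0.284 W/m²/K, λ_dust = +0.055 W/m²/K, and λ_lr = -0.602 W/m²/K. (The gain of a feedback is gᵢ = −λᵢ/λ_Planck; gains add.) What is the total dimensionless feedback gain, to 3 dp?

Convert to gains: g_alb = 0.284/3.3 = 0.08606; g_dust = 0.055/3.3 = 0.01667; g_lr = -0.602/3.3 = -0.1824.
Total gain g = -0.07967.

-0.080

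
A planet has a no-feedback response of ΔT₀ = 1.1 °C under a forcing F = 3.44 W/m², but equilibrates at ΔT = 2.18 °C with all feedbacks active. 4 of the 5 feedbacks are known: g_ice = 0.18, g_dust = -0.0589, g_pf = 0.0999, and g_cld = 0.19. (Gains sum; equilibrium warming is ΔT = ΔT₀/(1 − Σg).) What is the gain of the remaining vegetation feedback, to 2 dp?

0.08

Amplification A = ΔT/ΔT₀ = 2.18/1.1 = 1.982.
Total gain g = 1 − 1/A = 1 − 1/1.982 = 0.4955.
Known gains sum to 0.18 − 0.0589 + 0.0999 + 0.19 = 0.411.
g_veg = 0.4955 − 0.411 = 0.08.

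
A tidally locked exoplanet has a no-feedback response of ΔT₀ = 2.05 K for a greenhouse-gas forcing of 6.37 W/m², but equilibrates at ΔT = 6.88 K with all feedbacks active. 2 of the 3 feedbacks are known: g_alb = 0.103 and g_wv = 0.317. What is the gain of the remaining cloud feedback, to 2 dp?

0.28

Amplification A = ΔT/ΔT₀ = 6.88/2.05 = 3.356.
Total gain g = 1 − 1/A = 1 − 1/3.356 = 0.702.
Known gains sum to 0.103 + 0.317 = 0.42.
g_cld = 0.702 − 0.42 = 0.28.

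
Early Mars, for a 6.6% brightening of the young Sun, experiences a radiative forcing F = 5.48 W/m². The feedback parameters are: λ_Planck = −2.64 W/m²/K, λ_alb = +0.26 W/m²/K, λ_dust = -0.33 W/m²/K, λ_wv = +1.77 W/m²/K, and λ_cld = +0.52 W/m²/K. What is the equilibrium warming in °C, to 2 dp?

13.05 °C

Net feedback parameter λ = (−2.64) + (+0.26) + (-0.33) + (+1.77) + (+0.52) = -0.42 W/m²/K.
ΔT = −F/λ = −5.48/(-0.42) = 13.05 °C.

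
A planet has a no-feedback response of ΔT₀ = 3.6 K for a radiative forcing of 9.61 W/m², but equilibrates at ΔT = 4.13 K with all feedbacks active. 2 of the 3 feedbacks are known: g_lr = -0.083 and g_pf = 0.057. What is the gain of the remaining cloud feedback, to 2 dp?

Amplification A = ΔT/ΔT₀ = 4.13/3.6 = 1.147.
Total gain g = 1 − 1/A = 1 − 1/1.147 = 0.1282.
Known gains sum to -0.083 + 0.057 = -0.026.
g_cld = 0.1282 + 0.026 = 0.15.

0.15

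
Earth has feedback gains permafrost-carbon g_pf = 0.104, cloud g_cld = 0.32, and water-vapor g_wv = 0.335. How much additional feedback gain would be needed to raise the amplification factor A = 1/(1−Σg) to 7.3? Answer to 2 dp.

0.10

Current total gain = 0.759.
Target gain for A = 7.3: g* = 1 − 1/7.3 = 0.863.
Additional gain needed = 0.863 − 0.759 = 0.10.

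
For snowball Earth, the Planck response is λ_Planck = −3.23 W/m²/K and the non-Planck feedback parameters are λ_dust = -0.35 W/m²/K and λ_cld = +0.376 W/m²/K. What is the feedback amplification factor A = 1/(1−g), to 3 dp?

Convert to gains: g_dust = -0.35/3.23 = -0.1084; g_cld = 0.376/3.23 = 0.1164.
Total gain g = 0.008.
A = 1/(1 − 0.008) = 1.008.

1.008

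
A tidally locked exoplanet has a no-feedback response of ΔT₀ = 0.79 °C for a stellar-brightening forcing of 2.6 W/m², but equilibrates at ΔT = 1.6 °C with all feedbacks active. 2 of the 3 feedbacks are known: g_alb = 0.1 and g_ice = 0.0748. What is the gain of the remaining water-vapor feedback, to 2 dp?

Amplification A = ΔT/ΔT₀ = 1.6/0.79 = 2.025.
Total gain g = 1 − 1/A = 1 − 1/2.025 = 0.5062.
Known gains sum to 0.1 + 0.0748 = 0.1748.
g_wv = 0.5062 − 0.1748 = 0.33.

0.33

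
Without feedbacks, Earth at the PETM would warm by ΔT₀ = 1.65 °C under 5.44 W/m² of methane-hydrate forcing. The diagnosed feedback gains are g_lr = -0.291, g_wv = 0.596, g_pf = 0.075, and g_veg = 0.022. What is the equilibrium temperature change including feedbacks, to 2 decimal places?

2.76 °C

Total gain g = -0.291 + 0.596 + 0.075 + 0.022 = 0.402.
Amplification A = 1/(1 − 0.402) = 1.672.
ΔT = 1.65 × 1.672 = 2.76 °C.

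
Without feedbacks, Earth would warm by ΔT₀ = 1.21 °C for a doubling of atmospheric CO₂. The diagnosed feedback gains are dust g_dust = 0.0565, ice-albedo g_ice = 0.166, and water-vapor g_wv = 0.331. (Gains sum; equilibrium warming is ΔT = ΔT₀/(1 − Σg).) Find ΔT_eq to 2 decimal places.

Total gain g = 0.0565 + 0.166 + 0.331 = 0.5535.
Amplification A = 1/(1 − 0.5535) = 2.24.
ΔT = 1.21 × 2.24 = 2.71 °C.

2.71 °C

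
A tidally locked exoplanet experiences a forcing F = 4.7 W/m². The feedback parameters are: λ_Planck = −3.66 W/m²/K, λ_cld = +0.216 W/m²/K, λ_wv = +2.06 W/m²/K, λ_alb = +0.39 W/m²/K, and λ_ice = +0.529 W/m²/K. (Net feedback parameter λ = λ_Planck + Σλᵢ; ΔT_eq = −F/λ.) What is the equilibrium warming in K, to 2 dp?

Net feedback parameter λ = (−3.66) + (+0.216) + (+2.06) + (+0.39) + (+0.529) = -0.465 W/m²/K.
ΔT = −F/λ = −4.7/(-0.465) = 10.11 K.

10.11 K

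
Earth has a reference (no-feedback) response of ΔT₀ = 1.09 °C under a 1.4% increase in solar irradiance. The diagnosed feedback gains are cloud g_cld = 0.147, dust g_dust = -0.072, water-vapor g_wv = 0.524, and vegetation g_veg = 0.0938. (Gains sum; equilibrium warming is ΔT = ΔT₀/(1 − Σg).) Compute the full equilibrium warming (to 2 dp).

3.55 °C

Total gain g = 0.147 − 0.072 + 0.524 + 0.0938 = 0.6928.
Amplification A = 1/(1 − 0.6928) = 3.255.
ΔT = 1.09 × 3.255 = 3.55 °C.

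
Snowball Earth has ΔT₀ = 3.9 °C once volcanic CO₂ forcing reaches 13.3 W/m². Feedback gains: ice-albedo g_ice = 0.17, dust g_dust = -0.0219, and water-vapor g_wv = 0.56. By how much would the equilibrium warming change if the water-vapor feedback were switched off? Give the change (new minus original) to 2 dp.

-8.78 °C

Original: g = 0.7081, ΔT = 3.9/(1−0.7081) = 13.3607 °C.
Without water-vapor: g' = 0.1481, ΔT' = 3.9/(1−0.1481) = 4.5780 °C.
Change = 4.5780 − 13.3607 = -8.78 °C.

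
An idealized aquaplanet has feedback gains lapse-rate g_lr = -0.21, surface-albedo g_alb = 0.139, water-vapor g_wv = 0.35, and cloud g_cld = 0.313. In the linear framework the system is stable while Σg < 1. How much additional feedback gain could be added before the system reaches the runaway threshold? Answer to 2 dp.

0.41

Current total gain = -0.21 + 0.139 + 0.35 + 0.313 = 0.592.
Margin to runaway = 1 − 0.592 = 0.41.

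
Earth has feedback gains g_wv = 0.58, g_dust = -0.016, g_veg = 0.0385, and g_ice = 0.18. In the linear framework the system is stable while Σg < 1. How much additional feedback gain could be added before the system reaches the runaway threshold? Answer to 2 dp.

Current total gain = 0.58 − 0.016 + 0.0385 + 0.18 = 0.7825.
Margin to runaway = 1 − 0.7825 = 0.22.

0.22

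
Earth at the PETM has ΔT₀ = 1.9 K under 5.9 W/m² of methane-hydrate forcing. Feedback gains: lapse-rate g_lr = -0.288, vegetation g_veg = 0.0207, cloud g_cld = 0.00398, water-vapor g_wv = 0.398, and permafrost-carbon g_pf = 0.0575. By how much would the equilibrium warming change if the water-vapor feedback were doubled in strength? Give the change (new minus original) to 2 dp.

Original: g = 0.19218, ΔT = 1.9/(1−0.19218) = 2.3520 K.
With doubled water-vapor: g' = 0.59018, ΔT' = 1.9/(1−0.59018) = 4.6362 K.
Change = 4.6362 − 2.3520 = 2.28 K.

2.28 K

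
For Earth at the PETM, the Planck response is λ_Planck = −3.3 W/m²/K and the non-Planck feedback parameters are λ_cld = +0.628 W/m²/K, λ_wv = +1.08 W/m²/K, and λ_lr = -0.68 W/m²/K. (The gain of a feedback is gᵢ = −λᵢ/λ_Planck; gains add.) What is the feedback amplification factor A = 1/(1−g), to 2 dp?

Convert to gains: g_cld = 0.628/3.3 = 0.1903; g_wv = 1.08/3.3 = 0.3273; g_lr = -0.68/3.3 = -0.2061.
Total gain g = 0.3115.
A = 1/(1 − 0.3115) = 1.45.

1.45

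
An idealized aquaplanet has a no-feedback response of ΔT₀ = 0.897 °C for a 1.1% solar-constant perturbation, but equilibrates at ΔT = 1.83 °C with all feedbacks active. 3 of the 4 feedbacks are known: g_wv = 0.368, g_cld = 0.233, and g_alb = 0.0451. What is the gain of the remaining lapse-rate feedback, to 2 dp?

-0.14

Amplification A = ΔT/ΔT₀ = 1.83/0.897 = 2.04.
Total gain g = 1 − 1/A = 1 − 1/2.04 = 0.5098.
Known gains sum to 0.368 + 0.233 + 0.0451 = 0.6461.
g_lr = 0.5098 − 0.6461 = -0.14.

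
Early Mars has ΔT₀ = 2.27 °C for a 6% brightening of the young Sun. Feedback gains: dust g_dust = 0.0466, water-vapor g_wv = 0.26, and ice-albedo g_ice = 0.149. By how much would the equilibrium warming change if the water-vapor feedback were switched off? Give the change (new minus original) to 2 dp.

Original: g = 0.4556, ΔT = 2.27/(1−0.4556) = 4.1697 °C.
Without water-vapor: g' = 0.1956, ΔT' = 2.27/(1−0.1956) = 2.8220 °C.
Change = 2.8220 − 4.1697 = -1.35 °C.

-1.35 °C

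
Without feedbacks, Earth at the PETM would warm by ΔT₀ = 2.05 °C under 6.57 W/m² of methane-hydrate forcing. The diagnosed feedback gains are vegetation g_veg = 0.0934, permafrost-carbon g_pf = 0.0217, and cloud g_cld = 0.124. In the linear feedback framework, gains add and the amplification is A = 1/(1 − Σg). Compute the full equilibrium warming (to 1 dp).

2.7 °C

Total gain g = 0.0934 + 0.0217 + 0.124 = 0.2391.
Amplification A = 1/(1 − 0.2391) = 1.314.
ΔT = 2.05 × 1.314 = 2.7 °C.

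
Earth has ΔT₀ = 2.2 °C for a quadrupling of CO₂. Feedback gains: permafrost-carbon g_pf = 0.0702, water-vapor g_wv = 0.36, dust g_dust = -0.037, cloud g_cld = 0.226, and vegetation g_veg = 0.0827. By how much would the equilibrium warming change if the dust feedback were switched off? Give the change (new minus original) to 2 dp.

Original: g = 0.7019, ΔT = 2.2/(1−0.7019) = 7.3801 °C.
Without dust: g' = 0.7389, ΔT' = 2.2/(1−0.7389) = 8.4259 °C.
Change = 8.4259 − 7.3801 = 1.05 °C.

1.05 °C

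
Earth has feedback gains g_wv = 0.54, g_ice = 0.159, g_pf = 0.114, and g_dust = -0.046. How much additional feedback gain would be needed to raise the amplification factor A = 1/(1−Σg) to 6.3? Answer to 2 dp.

0.07

Current total gain = 0.767.
Target gain for A = 6.3: g* = 1 − 1/6.3 = 0.8413.
Additional gain needed = 0.8413 − 0.767 = 0.07.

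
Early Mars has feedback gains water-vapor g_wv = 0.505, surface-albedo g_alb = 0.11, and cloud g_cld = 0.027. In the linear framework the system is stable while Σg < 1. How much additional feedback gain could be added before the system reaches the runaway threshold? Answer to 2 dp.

0.36

Current total gain = 0.505 + 0.11 + 0.027 = 0.642.
Margin to runaway = 1 − 0.642 = 0.36.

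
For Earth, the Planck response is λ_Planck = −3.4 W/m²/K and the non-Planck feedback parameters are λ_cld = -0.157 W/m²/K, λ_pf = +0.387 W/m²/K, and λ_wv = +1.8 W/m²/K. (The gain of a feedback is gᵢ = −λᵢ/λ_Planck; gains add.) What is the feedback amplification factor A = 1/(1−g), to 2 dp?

2.48

Convert to gains: g_cld = -0.157/3.4 = -0.04618; g_pf = 0.387/3.4 = 0.1138; g_wv = 1.8/3.4 = 0.5294.
Total gain g = 0.59702.
A = 1/(1 − 0.59702) = 2.48.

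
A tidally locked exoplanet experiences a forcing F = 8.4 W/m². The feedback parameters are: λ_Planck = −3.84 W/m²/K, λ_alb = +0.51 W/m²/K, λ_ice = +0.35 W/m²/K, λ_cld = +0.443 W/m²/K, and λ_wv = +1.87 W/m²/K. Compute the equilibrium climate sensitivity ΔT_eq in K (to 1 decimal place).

Net feedback parameter λ = (−3.84) + (+0.51) + (+0.35) + (+0.443) + (+1.87) = -0.667 W/m²/K.
ΔT = −F/λ = −8.4/(-0.667) = 12.6 K.

12.6 K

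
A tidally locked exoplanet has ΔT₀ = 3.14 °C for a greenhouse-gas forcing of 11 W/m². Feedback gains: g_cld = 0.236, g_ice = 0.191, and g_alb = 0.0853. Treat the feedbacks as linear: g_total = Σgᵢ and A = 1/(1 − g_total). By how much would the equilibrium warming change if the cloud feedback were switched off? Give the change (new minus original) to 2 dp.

-2.10 °C

Original: g = 0.5123, ΔT = 3.14/(1−0.5123) = 6.4384 °C.
Without cloud: g' = 0.2763, ΔT' = 3.14/(1−0.2763) = 4.3388 °C.
Change = 4.3388 − 6.4384 = -2.10 °C.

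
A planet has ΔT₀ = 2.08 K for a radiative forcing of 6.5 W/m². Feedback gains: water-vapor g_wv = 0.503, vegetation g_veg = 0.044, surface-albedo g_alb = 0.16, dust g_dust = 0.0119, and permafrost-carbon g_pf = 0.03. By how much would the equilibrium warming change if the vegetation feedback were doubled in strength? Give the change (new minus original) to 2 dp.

Original: g = 0.7489, ΔT = 2.08/(1−0.7489) = 8.2836 K.
With doubled vegetation: g' = 0.7929, ΔT' = 2.08/(1−0.7929) = 10.0435 K.
Change = 10.0435 − 8.2836 = 1.76 K.

1.76 K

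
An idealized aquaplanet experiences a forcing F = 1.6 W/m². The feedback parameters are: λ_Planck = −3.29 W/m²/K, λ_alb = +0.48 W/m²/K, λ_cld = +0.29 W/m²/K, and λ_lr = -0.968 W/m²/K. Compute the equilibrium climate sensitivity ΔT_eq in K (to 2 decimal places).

Net feedback parameter λ = (−3.29) + (+0.48) + (+0.29) + (-0.968) = -3.488 W/m²/K.
ΔT = −F/λ = −1.6/(-3.488) = 0.46 K.

0.46 K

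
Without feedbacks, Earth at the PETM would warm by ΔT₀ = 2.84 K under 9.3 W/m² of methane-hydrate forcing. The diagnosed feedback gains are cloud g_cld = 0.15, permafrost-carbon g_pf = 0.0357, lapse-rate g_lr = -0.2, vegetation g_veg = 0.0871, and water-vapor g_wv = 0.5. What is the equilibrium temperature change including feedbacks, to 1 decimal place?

6.6 K

Total gain g = 0.15 + 0.0357 − 0.2 + 0.0871 + 0.5 = 0.5728.
Amplification A = 1/(1 − 0.5728) = 2.341.
ΔT = 2.84 × 2.341 = 6.6 K.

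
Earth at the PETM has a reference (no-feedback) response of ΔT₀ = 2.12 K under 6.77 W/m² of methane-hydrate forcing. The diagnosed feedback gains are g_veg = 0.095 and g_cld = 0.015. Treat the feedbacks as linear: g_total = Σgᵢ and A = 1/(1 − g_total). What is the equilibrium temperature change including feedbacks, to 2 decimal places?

2.38 K

Total gain g = 0.095 + 0.015 = 0.11.
Amplification A = 1/(1 − 0.11) = 1.124.
ΔT = 2.12 × 1.124 = 2.38 K.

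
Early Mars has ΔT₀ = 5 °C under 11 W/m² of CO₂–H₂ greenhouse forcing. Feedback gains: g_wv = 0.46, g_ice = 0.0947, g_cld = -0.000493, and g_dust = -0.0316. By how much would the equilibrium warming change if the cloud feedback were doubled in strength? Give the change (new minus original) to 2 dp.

-0.01 °C

Original: g = 0.522607, ΔT = 5/(1−0.522607) = 10.4736 °C.
With doubled cloud: g' = 0.522114, ΔT' = 5/(1−0.522114) = 10.4627 °C.
Change = 10.4627 − 10.4736 = -0.01 °C.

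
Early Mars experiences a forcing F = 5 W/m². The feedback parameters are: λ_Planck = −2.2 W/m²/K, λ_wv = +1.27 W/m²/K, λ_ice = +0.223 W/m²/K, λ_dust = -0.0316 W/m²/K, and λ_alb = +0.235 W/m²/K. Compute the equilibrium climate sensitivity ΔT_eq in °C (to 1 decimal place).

9.9 °C

Net feedback parameter λ = (−2.2) + (+1.27) + (+0.223) + (-0.0316) + (+0.235) = -0.5036 W/m²/K.
ΔT = −F/λ = −5/(-0.5036) = 9.9 °C.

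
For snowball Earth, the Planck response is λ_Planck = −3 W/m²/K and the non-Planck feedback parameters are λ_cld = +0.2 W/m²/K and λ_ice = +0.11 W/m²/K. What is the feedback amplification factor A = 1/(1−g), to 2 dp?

1.12

Convert to gains: g_cld = 0.2/3 = 0.06667; g_ice = 0.11/3 = 0.03667.
Total gain g = 0.10334.
A = 1/(1 − 0.10334) = 1.12.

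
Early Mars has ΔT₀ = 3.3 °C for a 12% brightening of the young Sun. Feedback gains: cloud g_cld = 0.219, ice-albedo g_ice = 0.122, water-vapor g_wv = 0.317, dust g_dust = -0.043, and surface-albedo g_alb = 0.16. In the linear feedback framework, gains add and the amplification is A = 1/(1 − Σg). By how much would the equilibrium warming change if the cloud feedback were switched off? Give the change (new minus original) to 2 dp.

Original: g = 0.775, ΔT = 3.3/(1−0.775) = 14.6667 °C.
Without cloud: g' = 0.556, ΔT' = 3.3/(1−0.556) = 7.4324 °C.
Change = 7.4324 − 14.6667 = -7.23 °C.

-7.23 °C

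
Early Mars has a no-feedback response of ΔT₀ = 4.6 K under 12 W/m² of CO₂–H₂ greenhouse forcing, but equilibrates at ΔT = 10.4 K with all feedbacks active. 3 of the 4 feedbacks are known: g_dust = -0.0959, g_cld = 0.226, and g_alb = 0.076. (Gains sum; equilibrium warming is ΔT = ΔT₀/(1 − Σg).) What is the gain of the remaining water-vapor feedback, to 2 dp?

Amplification A = ΔT/ΔT₀ = 10.4/4.6 = 2.261.
Total gain g = 1 − 1/A = 1 − 1/2.261 = 0.5577.
Known gains sum to -0.0959 + 0.226 + 0.076 = 0.2061.
g_wv = 0.5577 − 0.2061 = 0.35.

0.35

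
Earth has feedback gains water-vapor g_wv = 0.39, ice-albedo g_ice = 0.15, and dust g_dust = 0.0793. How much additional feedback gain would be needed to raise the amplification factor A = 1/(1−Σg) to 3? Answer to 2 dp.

0.05

Current total gain = 0.6193.
Target gain for A = 3: g* = 1 − 1/3 = 0.6667.
Additional gain needed = 0.6667 − 0.6193 = 0.05.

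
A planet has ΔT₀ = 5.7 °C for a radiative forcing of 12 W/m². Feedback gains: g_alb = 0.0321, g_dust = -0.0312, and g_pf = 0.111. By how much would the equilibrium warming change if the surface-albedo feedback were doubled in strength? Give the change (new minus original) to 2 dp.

Original: g = 0.1119, ΔT = 5.7/(1−0.1119) = 6.4182 °C.
With doubled surface-albedo: g' = 0.144, ΔT' = 5.7/(1−0.144) = 6.6589 °C.
Change = 6.6589 − 6.4182 = 0.24 °C.

0.24 °C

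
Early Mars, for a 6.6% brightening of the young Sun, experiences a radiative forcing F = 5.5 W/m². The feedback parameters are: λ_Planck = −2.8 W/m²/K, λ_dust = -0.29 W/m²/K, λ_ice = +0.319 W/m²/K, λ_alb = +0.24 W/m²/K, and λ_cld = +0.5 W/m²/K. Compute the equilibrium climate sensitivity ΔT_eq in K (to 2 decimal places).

2.71 K

Net feedback parameter λ = (−2.8) + (-0.29) + (+0.319) + (+0.24) + (+0.5) = -2.031 W/m²/K.
ΔT = −F/λ = −5.5/(-2.031) = 2.71 K.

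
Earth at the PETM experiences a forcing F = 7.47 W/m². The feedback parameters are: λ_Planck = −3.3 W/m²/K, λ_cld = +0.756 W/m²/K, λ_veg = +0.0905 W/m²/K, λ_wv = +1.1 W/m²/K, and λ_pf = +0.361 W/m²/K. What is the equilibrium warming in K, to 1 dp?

7.5 K

Net feedback parameter λ = (−3.3) + (+0.756) + (+0.0905) + (+1.1) + (+0.361) = -0.9925 W/m²/K.
ΔT = −F/λ = −7.47/(-0.9925) = 7.5 K.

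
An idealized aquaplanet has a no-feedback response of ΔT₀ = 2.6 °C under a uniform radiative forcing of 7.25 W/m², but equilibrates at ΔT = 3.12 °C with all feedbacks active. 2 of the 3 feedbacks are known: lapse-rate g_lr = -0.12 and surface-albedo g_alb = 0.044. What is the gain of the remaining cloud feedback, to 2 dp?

Amplification A = ΔT/ΔT₀ = 3.12/2.6 = 1.2.
Total gain g = 1 − 1/A = 1 − 1/1.2 = 0.1667.
Known gains sum to -0.12 + 0.044 = -0.076.
g_cld = 0.1667 + 0.076 = 0.24.

0.24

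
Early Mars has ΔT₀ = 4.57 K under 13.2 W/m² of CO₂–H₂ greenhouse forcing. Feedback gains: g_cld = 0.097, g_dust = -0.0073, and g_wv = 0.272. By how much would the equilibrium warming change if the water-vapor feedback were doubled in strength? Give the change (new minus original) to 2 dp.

Original: g = 0.3617, ΔT = 4.57/(1−0.3617) = 7.1596 K.
With doubled water-vapor: g' = 0.6337, ΔT' = 4.57/(1−0.6337) = 12.4761 K.
Change = 12.4761 − 7.1596 = 5.32 K.

5.32 K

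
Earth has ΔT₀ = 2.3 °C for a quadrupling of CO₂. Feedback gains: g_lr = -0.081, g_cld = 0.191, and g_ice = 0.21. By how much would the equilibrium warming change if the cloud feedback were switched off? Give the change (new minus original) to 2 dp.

Original: g = 0.32, ΔT = 2.3/(1−0.32) = 3.3824 °C.
Without cloud: g' = 0.129, ΔT' = 2.3/(1−0.129) = 2.6406 °C.
Change = 2.6406 − 3.3824 = -0.74 °C.

-0.74 °C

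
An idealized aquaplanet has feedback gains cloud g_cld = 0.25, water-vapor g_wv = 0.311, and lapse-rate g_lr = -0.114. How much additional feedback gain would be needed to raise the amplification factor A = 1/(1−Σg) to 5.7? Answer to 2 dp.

0.38

Current total gain = 0.447.
Target gain for A = 5.7: g* = 1 − 1/5.7 = 0.8246.
Additional gain needed = 0.8246 − 0.447 = 0.38.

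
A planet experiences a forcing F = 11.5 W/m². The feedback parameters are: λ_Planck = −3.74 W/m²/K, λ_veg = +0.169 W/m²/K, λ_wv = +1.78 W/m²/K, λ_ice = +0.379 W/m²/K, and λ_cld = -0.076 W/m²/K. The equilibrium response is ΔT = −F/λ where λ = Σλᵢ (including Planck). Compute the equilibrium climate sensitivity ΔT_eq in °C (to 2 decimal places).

7.73 °C

Net feedback parameter λ = (−3.74) + (+0.169) + (+1.78) + (+0.379) + (-0.076) = -1.488 W/m²/K.
ΔT = −F/λ = −11.5/(-1.488) = 7.73 °C.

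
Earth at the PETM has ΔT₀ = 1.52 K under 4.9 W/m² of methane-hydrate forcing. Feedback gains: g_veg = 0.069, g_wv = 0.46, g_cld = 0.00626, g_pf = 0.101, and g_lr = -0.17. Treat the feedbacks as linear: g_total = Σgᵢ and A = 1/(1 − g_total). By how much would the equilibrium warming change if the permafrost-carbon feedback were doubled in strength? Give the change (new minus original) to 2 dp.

Original: g = 0.46626, ΔT = 1.52/(1−0.46626) = 2.8478 K.
With doubled permafrost-carbon: g' = 0.56726, ΔT' = 1.52/(1−0.56726) = 3.5125 K.
Change = 3.5125 − 2.8478 = 0.66 K.

0.66 K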